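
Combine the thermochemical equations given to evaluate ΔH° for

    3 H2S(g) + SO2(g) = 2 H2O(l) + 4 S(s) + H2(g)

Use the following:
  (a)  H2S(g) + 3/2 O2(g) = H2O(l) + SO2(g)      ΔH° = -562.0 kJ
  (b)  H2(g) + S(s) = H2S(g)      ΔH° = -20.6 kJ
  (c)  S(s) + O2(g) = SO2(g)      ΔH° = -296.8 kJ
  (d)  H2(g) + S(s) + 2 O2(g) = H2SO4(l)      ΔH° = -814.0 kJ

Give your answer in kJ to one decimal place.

ΔH° = -213.0 kJ

(a) × 2: (2)·(-562.0) = -1124.0 kJ
(b) reversed: +20.6 kJ
(c) reversed and × 3: (-3)·(-296.8) = +890.4 kJ
(d): not needed.
By Hess's law, ΔH° = (2)·(-562.0) + (-1)·(-20.6) + (-3)·(-296.8) = -213.0 kJ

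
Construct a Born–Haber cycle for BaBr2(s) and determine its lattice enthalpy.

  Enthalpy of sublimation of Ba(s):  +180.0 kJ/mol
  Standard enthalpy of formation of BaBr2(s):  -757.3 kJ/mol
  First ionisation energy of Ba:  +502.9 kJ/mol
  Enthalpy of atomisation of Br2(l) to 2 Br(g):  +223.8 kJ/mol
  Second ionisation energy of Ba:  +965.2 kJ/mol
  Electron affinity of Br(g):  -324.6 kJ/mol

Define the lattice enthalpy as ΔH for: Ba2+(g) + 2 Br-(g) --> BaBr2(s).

ΔHf° = 1·ΔHsub + 1·(ΣIE) + 1·D(Br2) + 2·EA + U
-757.3 = 1·(+180.0) + 1·(+1468.1) + 1·(+223.8) + 2·(-324.6) + U
U = -757.3 − (+1222.7) = -1980.0 kJ/mol

U = -1980.0 kJ/mol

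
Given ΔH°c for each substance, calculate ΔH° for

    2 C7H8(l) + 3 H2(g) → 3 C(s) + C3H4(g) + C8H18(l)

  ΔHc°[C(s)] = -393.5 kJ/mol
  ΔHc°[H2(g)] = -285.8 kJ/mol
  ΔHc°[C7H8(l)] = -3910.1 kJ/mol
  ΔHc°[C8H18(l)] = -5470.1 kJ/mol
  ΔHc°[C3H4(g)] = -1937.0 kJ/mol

ΔH° = -90.0 kJ/mol

With combustion enthalpies, reactants minus products:
= [2·(-3910.1) + 3·(-285.8)] − [3·(-393.5) + 1·(-1937.0) + 1·(-5470.1)]
= -90.0 kJ/mol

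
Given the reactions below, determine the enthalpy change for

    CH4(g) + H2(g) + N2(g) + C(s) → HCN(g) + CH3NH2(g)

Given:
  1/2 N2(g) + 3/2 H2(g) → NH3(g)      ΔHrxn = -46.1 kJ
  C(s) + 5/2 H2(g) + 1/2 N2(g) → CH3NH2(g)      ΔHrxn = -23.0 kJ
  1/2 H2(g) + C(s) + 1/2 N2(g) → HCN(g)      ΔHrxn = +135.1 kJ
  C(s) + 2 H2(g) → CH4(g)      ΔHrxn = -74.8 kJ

equation 1: not needed.
equation 2 as written: -23.0 kJ
equation 3 as written: +135.1 kJ
equation 4 reversed: +74.8 kJ
By Hess's law, ΔHrxn = (1)·(-23.0) + (1)·(+135.1) + (-1)·(-74.8) = 186.9 kJ

ΔHrxn = 186.9 kJ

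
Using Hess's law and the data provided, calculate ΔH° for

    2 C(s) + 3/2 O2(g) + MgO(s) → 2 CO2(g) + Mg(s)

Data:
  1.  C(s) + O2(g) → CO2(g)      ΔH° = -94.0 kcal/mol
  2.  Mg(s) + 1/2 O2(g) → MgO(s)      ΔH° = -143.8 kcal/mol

eq. 1 × 2 (scale by 2 for the 2 CO2(g)): (2)·(-94.0) = -188.0 kcal/mol
eq. 2 reversed (reverse to put MgO(s) on the reactant side): +143.8 kcal/mol
By Hess's law, ΔH° = (-188.0) + (+143.8) = -44.2 kcal/mol

ΔH° = -44.2 kcal/mol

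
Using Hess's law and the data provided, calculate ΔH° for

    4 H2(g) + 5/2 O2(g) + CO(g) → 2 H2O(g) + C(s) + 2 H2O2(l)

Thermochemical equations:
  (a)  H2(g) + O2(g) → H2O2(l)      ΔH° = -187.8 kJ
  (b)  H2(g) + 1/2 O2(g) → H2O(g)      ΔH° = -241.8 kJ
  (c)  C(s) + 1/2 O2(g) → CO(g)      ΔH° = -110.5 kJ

ΔH° = -748.7 kJ

(a) × 2: (2)·(-187.8) = -375.6 kJ
(b) × 2: (2)·(-241.8) = -483.6 kJ
(c) reversed: +110.5 kJ
ΔH° = (-375.6) + (-483.6) + (+110.5) = -748.7 kJ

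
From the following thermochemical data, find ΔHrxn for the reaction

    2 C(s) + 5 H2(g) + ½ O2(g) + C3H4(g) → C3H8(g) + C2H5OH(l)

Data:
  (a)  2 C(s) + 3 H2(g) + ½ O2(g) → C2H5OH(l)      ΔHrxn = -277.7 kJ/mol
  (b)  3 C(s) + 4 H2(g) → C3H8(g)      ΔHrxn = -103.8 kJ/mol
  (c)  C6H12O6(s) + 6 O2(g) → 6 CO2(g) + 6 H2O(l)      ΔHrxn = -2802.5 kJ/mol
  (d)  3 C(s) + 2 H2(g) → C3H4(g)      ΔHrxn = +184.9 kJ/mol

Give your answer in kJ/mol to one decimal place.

(a) as written: -277.7 kJ/mol
(b) as written: -103.8 kJ/mol
(c): not needed.
(d) reversed: -184.9 kJ/mol
By Hess's law, ΔHrxn = (1)·(-277.7) + (1)·(-103.8) + (-1)·(+184.9) = -566.4 kJ/mol

ΔHrxn = -566.4 kJ/mol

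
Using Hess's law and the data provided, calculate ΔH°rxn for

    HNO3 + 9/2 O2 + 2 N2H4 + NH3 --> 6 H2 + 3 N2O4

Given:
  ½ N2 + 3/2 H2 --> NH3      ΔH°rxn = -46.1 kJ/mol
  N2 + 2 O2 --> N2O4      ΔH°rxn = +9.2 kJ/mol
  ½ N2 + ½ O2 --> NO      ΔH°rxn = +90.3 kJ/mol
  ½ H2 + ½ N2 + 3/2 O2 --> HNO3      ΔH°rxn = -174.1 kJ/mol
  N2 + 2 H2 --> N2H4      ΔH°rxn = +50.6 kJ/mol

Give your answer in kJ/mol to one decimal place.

equation 1 reversed (reverse to put NH3 on the reactant side): +46.1 kJ/mol
equation 2 × 3 (×3 to match 3 N2O4 in the target): (3)·(+9.2) = +27.6 kJ/mol
equation 3: not needed (NO appears nowhere else).
equation 4 reversed (HNO3 must end up as a reactant): +174.1 kJ/mol
equation 5 reversed and × 2 (N2H4 must end up as a reactant; scale by 2 for the 2 N2H4): (-2)·(+50.6) = -101.2 kJ/mol
Combining the equations, ΔH°rxn = (-1)·(-46.1) + (3)·(+9.2) + (-1)·(-174.1) + (-2)·(+50.6) = 146.6 kJ/mol

ΔH°rxn = 146.6 kJ/mol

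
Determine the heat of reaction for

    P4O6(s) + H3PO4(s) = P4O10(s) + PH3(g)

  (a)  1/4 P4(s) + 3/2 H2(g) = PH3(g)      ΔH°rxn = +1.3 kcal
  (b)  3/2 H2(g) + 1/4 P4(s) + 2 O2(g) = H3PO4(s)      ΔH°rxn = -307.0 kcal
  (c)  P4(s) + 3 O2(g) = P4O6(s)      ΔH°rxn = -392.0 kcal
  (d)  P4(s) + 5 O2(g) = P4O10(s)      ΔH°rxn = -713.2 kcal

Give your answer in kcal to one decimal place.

(a) as written: +1.3 kcal
(b) reversed: +307.0 kcal
(c) reversed: +392.0 kcal
(d) as written: -713.2 kcal
ΔH°rxn = (1)·(+1.3) + (-1)·(-307.0) + (-1)·(-392.0) + (1)·(-713.2) = -12.9 kcal

ΔH°rxn = -12.9 kcal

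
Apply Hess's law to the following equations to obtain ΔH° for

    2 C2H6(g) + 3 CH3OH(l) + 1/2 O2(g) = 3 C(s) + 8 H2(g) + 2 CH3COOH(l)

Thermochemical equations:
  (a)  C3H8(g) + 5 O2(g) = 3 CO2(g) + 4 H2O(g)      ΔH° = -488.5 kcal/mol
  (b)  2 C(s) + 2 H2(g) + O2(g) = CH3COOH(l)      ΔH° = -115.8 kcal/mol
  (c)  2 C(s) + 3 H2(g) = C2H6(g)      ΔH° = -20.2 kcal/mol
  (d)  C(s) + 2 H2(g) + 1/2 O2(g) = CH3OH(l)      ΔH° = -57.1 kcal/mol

(a): not needed.
(b) × 2: (2)·(-115.8) = -231.6 kcal/mol
(c) reversed and × 2: (-2)·(-20.2) = +40.4 kcal/mol
(d) reversed and × 3: (-3)·(-57.1) = +171.3 kcal/mol
By Hess's law, ΔH° = (-231.6) + (+40.4) + (+171.3) = -19.9 kcal/mol

ΔH° = -19.9 kcal/mol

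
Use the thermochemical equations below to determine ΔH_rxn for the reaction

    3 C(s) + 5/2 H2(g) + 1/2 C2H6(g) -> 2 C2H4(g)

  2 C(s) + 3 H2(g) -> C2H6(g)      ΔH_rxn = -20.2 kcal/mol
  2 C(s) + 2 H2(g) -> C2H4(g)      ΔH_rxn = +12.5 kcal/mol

ΔH_rxn = 35.1 kcal/mol

equation 1 reversed and × 1/2 (C2H6(g) must end up as a reactant; ×1/2 to match 1/2 C2H6(g) in the target): (-1/2)·(-20.2) = +10.1 kcal/mol
equation 2 × 2 (×2 to match 2 C2H4(g) in the target): (2)·(+12.5) = +25.0 kcal/mol
ΔH_rxn = (-1/2)·(-20.2) + (2)·(+12.5) = 35.1 kcal/mol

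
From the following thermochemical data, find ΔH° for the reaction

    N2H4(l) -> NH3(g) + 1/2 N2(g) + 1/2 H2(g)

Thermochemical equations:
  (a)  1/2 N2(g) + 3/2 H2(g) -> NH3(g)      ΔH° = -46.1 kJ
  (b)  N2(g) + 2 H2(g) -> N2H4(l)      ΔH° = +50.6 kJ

(a) as written: -46.1 kJ
(b) reversed: -50.6 kJ
ΔH° = (-46.1) + (-50.6) = -96.7 kJ

ΔH° = -96.7 kJ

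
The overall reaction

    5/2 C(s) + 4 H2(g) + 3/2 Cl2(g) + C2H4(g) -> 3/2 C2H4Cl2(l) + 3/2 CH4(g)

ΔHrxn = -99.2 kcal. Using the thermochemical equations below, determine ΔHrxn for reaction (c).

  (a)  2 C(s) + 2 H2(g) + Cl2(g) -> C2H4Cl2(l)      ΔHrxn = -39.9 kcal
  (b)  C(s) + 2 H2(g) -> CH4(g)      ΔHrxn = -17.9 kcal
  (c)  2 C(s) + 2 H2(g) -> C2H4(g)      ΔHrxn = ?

ΔHrxn = 12.5 kcal

(a) × 3/2 (scale by 3/2 for the 3/2 C2H4Cl2(l)): (3/2)·(-39.9) = -59.85 kcal
(b) × 3/2 (×3/2 to match 3/2 CH4(g) in the target): (3/2)·(-17.9) = -26.85 kcal
(c) reversed (reverse to put C2H4(g) on the reactant side): contributes −x
-99.2 = (-59.85) + (-26.85) − x
x = (-99.2 − (-86.7)) / (-1) = 12.5 kcal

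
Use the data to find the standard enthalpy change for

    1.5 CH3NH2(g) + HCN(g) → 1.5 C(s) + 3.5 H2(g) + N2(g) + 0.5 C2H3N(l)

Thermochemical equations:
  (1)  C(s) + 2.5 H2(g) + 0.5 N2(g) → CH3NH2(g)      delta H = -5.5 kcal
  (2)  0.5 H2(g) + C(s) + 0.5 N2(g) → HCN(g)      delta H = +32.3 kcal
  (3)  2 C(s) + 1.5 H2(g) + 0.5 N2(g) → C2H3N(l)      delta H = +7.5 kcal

(1) reversed and × 3/2 (CH3NH2(g) must end up as a reactant; ×3/2 to match 3/2 CH3NH2(g) in the target): (-3/2)·(-5.5) = +8.25 kcal
(2) reversed (reverse to put HCN(g) on the reactant side): -32.3 kcal
(3) × 1/2 (×1/2 to match 1/2 C2H3N(l) in the target): (1/2)·(+7.5) = +3.75 kcal
Summing the manipulated equations, delta H = (-3/2)·(-5.5) + (-1)·(+32.3) + (1/2)·(+7.5) = -20.3 kcal

delta H = -20.3 kcal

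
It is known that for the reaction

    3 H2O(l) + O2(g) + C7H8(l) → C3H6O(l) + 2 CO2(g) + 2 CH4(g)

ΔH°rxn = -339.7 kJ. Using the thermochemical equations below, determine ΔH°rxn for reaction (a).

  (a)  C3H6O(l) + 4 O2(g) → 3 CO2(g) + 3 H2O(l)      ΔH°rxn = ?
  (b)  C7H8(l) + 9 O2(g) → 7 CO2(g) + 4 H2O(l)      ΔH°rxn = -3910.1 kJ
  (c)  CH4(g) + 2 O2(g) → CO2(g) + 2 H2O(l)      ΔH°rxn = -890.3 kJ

ΔH°rxn = -1789.8 kJ

(a) reversed: contributes −x
(b) as written: -3910.1 kJ
(c) reversed and × 2: (-2)·(-890.3) = +1780.6 kJ
-339.7 = (-3910.1) + (+1780.6) − x
x = (-339.7 − (-2129.5)) / (-1) = -1789.8 kJ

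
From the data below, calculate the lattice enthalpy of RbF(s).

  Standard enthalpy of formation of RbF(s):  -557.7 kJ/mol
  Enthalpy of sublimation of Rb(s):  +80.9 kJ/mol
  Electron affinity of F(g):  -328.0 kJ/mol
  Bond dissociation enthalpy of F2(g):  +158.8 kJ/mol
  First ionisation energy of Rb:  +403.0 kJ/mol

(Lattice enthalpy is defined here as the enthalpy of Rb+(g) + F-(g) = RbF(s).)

ΔHf° = 1·ΔHsub + 1·(ΣIE) + 1/2·D(F2) + 1·EA + U
-557.7 = 1·(+80.9) + 1·(+403.0) + 1/2·(+158.8) + 1·(-328.0) + U
U = -557.7 − (+235.3) = -793.0 kJ/mol

U = -793.0 kJ/mol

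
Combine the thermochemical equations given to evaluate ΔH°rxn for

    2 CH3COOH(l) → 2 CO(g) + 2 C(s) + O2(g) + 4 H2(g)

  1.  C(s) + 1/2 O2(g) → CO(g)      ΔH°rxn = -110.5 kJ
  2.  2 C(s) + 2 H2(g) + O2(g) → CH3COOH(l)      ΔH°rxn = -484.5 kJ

ΔH°rxn = 748.0 kJ

eq. 1 × 2 (scale by 2 for the 2 CO(g)): (2)·(-110.5) = -221.0 kJ
eq. 2 reversed and × 2 (reverse to put CH3COOH(l) on the reactant side; ×2 to match 2 CH3COOH(l) in the target): (-2)·(-484.5) = +969.0 kJ
Combining the equations, ΔH°rxn = (2)·(-110.5) + (-2)·(-484.5) = 748.0 kJ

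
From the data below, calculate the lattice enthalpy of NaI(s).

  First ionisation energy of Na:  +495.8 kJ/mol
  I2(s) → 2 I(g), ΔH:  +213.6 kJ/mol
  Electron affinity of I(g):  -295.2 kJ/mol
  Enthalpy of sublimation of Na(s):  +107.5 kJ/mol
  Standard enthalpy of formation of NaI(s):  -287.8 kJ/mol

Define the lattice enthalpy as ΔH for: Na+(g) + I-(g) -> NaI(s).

U = -702.7 kJ/mol

ΔHf° = 1·ΔHsub + 1·(ΣIE) + 1/2·D(I2) + 1·EA + U
-287.8 = 1·(+107.5) + 1·(+495.8) + 1/2·(+213.6) + 1·(-295.2) + U
U = -287.8 − (+414.9) = -702.7 kJ/mol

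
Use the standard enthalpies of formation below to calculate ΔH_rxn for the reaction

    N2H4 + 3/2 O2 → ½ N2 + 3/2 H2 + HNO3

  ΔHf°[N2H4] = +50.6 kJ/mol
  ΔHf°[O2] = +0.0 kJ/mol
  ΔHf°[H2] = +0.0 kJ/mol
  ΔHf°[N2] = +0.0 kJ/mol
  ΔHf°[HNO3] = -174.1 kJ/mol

Products: 1/2·(+0.0) + 3/2·(+0.0) + 1·(-174.1) = -174.1
Reactants: 1·(+50.6) + 3/2·(+0.0) = +50.6
ΔH_rxn = (-174.1) − (+50.6) = -224.7 kJ/mol

ΔH_rxn = -224.7 kJ/mol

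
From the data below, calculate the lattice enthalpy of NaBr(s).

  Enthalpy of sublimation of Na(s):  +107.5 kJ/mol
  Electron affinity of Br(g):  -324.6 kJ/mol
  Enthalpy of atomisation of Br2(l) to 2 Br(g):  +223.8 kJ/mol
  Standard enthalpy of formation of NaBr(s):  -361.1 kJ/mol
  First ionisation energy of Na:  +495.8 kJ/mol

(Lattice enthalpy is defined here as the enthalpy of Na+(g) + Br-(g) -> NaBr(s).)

ΔHf° = 1·ΔHsub + 1·(ΣIE) + 1/2·D(Br2) + 1·EA + U
-361.1 = 1·(+107.5) + 1·(+495.8) + 1/2·(+223.8) + 1·(-324.6) + U
U = -361.1 − (+390.6) = -751.7 kJ/mol

U = -751.7 kJ/mol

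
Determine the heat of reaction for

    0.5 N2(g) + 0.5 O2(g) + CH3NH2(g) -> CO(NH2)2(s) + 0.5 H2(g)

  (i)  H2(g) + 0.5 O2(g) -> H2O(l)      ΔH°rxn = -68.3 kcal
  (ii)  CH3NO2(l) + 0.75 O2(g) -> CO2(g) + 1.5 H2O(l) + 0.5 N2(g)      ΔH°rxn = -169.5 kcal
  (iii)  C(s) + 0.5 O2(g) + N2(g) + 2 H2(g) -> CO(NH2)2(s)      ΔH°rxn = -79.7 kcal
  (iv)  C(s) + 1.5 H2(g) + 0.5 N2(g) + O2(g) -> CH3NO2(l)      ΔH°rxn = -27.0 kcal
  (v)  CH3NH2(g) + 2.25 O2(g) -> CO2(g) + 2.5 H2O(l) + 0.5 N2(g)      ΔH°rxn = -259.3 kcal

(i) reversed: +68.3 kcal
(ii) reversed: +169.5 kcal
(iii) as written: -79.7 kcal
(iv) reversed: +27.0 kcal
(v) as written: -259.3 kcal
Since enthalpy is a state function, ΔH°rxn = (-1)·(-68.3) + (-1)·(-169.5) + (1)·(-79.7) + (-1)·(-27.0) + (1)·(-259.3) = -74.2 kcal

ΔH°rxn = -74.2 kcal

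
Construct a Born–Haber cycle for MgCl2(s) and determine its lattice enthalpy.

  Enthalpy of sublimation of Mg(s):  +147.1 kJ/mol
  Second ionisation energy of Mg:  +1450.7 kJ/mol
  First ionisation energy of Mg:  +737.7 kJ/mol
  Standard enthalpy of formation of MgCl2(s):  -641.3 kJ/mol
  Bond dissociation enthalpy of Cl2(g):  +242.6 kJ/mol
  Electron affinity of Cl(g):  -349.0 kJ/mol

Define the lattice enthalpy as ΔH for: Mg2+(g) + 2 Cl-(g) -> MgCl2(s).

ΔHf° = 1·ΔHsub + 1·(ΣIE) + 1·D(Cl2) + 2·EA + U
-641.3 = 1·(+147.1) + 1·(+2188.4) + 1·(+242.6) + 2·(-349.0) + U
U = -641.3 − (+1880.1) = -2521.4 kJ/mol

U = -2521.4 kJ/mol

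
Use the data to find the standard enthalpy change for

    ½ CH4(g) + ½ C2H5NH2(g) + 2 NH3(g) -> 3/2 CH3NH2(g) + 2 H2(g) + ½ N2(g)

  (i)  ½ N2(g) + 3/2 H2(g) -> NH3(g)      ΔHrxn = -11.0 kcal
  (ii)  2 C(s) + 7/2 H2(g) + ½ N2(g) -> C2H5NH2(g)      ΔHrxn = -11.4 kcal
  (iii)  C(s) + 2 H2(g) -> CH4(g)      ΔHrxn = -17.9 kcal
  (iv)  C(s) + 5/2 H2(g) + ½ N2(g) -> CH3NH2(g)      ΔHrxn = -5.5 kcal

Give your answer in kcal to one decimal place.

(i) reversed and × 2 (NH3(g) must end up as a reactant; scale by 2 for the 2 NH3(g)): (-2)·(-11.0) = +22.0 kcal
(ii) reversed and × 1/2 (reverse to put C2H5NH2(g) on the reactant side; ×1/2 to match 1/2 C2H5NH2(g) in the target): (-1/2)·(-11.4) = +5.7 kcal
(iii) reversed and × 1/2 (reverse to put CH4(g) on the reactant side; ×1/2 to match 1/2 CH4(g) in the target): (-1/2)·(-17.9) = +8.95 kcal
(iv) × 3/2 (×3/2 to match 3/2 CH3NH2(g) in the target): (3/2)·(-5.5) = -8.25 kcal
Since enthalpy is a state function, ΔHrxn = (-2)·(-11.0) + (-1/2)·(-11.4) + (-1/2)·(-17.9) + (3/2)·(-5.5) = 28.4 kcal

ΔHrxn = 28.4 kcal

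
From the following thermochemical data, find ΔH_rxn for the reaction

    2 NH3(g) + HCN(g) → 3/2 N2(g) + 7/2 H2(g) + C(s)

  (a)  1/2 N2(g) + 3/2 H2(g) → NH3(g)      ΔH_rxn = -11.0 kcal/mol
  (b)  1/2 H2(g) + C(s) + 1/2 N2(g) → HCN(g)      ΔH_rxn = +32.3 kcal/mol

(a) reversed and × 2 (NH3(g) must end up as a reactant; scale by 2 for the 2 NH3(g)): (-2)·(-11.0) = +22.0 kcal/mol
(b) reversed (reverse to put HCN(g) on the reactant side): -32.3 kcal/mol
Since enthalpy is a state function, ΔH_rxn = (+22.0) + (-32.3) = -10.3 kcal/mol

ΔH_rxn = -10.3 kcal/mol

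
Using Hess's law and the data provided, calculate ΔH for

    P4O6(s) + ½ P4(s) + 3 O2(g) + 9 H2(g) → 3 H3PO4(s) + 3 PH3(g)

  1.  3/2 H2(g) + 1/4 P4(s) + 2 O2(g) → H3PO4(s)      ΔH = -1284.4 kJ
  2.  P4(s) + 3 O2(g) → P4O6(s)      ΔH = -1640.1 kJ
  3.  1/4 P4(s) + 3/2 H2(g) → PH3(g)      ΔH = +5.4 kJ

ΔH = -2196.9 kJ

eq. 1 × 3 (scale by 3 for the 3 H3PO4(s)): (3)·(-1284.4) = -3853.2 kJ
eq. 2 reversed (reverse to put P4O6(s) on the reactant side): +1640.1 kJ
eq. 3 × 3 (×3 to match 3 PH3(g) in the target): (3)·(+5.4) = +16.2 kJ
Since enthalpy is a state function, ΔH = (3)·(-1284.4) + (-1)·(-1640.1) + (3)·(+5.4) = -2196.9 kJ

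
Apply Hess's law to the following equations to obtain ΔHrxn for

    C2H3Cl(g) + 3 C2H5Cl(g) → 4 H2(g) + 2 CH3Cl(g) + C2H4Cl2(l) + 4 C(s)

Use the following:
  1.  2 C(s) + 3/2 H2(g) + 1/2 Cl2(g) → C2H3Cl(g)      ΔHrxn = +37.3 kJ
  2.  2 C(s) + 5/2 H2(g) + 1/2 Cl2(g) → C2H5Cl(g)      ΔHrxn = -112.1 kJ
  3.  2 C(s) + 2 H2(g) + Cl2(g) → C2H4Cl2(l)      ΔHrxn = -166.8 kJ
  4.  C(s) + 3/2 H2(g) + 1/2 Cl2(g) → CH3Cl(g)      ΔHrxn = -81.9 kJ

eq. 1 reversed: -37.3 kJ
eq. 2 reversed and × 3: (-3)·(-112.1) = +336.3 kJ
eq. 3 as written: -166.8 kJ
eq. 4 × 2: (2)·(-81.9) = -163.8 kJ
ΔHrxn = (-37.3) + (+336.3) + (-166.8) + (-163.8) = -31.6 kJ

ΔHrxn = -31.6 kJ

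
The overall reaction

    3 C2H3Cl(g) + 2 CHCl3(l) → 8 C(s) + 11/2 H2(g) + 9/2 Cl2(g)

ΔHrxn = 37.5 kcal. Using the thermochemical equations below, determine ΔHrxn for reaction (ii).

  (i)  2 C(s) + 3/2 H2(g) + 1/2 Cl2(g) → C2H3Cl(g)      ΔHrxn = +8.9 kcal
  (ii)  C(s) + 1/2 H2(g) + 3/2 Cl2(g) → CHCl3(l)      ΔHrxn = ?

ΔHrxn = -32.1 kcal

(i) reversed and × 3: (-3)·(+8.9) = -26.7 kcal
(ii) reversed and × 2: contributes −2·x
+37.5 = (-26.7) − 2·x
x = (+37.5 − (-26.7)) / (-2) = -32.1 kcal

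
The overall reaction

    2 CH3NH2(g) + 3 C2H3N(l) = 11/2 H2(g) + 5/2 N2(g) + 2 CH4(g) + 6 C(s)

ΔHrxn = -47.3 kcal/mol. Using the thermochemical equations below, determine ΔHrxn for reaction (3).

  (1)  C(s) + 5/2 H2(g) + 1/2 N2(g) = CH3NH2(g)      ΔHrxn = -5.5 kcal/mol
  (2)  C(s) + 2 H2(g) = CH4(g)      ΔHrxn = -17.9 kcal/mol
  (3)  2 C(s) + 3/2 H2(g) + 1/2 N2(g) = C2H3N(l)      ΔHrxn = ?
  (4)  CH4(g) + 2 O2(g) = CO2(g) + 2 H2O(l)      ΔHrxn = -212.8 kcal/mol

ΔHrxn = 7.5 kcal/mol

(1) reversed and × 2: (-2)·(-5.5) = +11.0 kcal/mol
(2) × 2: (2)·(-17.9) = -35.8 kcal/mol
(3) reversed and × 3: contributes −3·x
(4): not needed.
-47.3 = (+11.0) + (-35.8) − 3·x
x = (-47.3 − (-24.8)) / (-3) = 7.5 kcal/mol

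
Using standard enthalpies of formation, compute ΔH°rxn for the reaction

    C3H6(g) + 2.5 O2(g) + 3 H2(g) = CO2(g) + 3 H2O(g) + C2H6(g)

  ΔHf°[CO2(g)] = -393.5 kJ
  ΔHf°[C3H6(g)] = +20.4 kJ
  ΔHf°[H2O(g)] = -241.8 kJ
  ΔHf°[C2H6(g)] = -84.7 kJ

ΔH°rxn = Σ nΔHf°(products) − Σ nΔHf°(reactants).
Products: 1·(-393.5) + 3·(-241.8) + 1·(-84.7) = -1203.6
Reactants: 1·(+20.4) + 5/2·(+0.0) + 3·(+0.0) = +20.4
ΔH°rxn = (-1203.6) − (+20.4) = -1224.0 kJ

ΔH°rxn = -1224.0 kJ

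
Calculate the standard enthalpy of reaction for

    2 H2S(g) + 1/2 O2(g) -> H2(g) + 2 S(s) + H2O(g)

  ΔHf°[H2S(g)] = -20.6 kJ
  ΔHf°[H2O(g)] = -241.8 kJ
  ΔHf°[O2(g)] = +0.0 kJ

ΔHrxn = -200.6 kJ

Products: 1·(+0.0) + 2·(+0.0) + 1·(-241.8) = -241.8
Reactants: 2·(-20.6) + 1/2·(+0.0) = -41.2
ΔHrxn = (-241.8) − (-41.2) = -200.6 kJ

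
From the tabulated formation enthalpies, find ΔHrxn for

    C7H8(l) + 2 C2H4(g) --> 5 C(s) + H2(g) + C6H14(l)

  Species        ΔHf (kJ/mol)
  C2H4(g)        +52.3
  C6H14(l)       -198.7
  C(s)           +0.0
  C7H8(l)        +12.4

ΔHrxn = -315.7 kJ/mol

ΔH°rxn = Σ nΔHf°(products) − Σ nΔHf°(reactants).
Products: 5·(+0.0) + 1·(+0.0) + 1·(-198.7) = -198.7
Reactants: 1·(+12.4) + 2·(+52.3) = +117.0
ΔHrxn = (-198.7) − (+117.0) = -315.7 kJ/mol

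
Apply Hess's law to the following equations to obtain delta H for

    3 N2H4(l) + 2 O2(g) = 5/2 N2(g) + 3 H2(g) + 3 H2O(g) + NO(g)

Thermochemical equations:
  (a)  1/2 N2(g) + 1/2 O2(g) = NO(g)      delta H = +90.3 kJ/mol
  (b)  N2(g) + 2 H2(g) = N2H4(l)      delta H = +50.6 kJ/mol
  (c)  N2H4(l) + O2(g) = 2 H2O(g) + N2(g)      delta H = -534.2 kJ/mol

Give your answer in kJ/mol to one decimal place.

(a) as written (NO(g) already on the product side): +90.3 kJ/mol
(b) reversed and × 3/2 (H2(g) must end up as a product; scale by 3/2 for the 3 H2(g)): (-3/2)·(+50.6) = -75.9 kJ/mol
(c) × 3/2 (scale by 3/2 for the 3 H2O(g)): (3/2)·(-534.2) = -801.3 kJ/mol
By Hess's law, delta H = (1)·(+90.3) + (-3/2)·(+50.6) + (3/2)·(-534.2) = -786.9 kJ/mol

delta H = -786.9 kJ/mol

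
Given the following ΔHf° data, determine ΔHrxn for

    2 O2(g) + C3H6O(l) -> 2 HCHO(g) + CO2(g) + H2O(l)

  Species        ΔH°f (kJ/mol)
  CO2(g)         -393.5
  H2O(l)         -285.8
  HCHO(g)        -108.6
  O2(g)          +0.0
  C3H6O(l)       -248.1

Products: 2·(-108.6) + 1·(-393.5) + 1·(-285.8) = -896.5
Reactants: 2·(+0.0) + 1·(-248.1) = -248.1
ΔHrxn = (-896.5) − (-248.1) = -648.4 kJ/mol

ΔHrxn = -648.4 kJ/mol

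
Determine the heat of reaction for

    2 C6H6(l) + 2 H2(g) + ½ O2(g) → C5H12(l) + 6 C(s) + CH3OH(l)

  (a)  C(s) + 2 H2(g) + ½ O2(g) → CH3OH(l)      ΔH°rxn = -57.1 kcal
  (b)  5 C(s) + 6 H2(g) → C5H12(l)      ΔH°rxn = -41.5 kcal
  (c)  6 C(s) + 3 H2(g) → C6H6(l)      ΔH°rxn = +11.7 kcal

ΔH°rxn = -122.0 kcal

(a) as written (CH3OH(l) already on the product side): -57.1 kcal
(b) as written (C5H12(l) already on the product side): -41.5 kcal
(c) reversed and × 2 (C6H6(l) must end up as a reactant; scale by 2 for the 2 C6H6(l)): (-2)·(+11.7) = -23.4 kcal
Summing the manipulated equations, ΔH°rxn = (1)·(-57.1) + (1)·(-41.5) + (-2)·(+11.7) = -122.0 kcal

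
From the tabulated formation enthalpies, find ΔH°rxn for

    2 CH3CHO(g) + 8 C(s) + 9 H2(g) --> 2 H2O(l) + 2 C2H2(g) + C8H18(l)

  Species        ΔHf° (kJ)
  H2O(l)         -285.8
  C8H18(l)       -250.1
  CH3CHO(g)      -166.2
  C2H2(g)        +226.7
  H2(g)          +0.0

Products: 2·(-285.8) + 2·(+226.7) + 1·(-250.1) = -368.3
Reactants: 2·(-166.2) + 8·(+0.0) + 9·(+0.0) = -332.4
ΔH°rxn = (-368.3) − (-332.4) = -35.9 kJ

ΔH°rxn = -35.9 kJ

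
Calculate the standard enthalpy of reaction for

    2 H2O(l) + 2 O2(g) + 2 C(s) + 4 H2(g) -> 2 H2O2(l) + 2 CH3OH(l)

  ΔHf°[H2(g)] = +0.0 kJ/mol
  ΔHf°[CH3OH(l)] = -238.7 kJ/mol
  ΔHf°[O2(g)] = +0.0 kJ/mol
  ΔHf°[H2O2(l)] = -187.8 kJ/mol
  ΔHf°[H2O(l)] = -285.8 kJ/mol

ΔH°rxn = Σ nΔHf°(products) − Σ nΔHf°(reactants).
Products: 2·(-187.8) + 2·(-238.7) = -853.0
Reactants: 2·(-285.8) + 2·(+0.0) + 2·(+0.0) + 4·(+0.0) = -571.6
ΔHrxn = (-853.0) − (-571.6) = -281.4 kJ/mol

ΔHrxn = -281.4 kJ/mol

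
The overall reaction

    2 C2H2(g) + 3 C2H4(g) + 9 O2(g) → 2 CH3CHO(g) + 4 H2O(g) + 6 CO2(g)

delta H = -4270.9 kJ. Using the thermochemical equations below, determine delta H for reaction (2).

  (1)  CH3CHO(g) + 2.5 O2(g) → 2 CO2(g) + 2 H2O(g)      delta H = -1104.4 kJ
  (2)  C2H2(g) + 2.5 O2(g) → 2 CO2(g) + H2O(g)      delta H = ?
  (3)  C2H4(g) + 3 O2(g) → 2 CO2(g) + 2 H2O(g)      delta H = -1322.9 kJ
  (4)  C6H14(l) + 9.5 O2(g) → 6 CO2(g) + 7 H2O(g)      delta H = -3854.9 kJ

(1) reversed and × 2 (CH3CHO(g) must end up as a product; ×2 to match 2 CH3CHO(g) in the target): (-2)·(-1104.4) = +2208.8 kJ
(2) × 2 (scale by 2 for the 2 C2H2(g)): contributes 2·x
(3) × 3 (scale by 3 for the 3 C2H4(g)): (3)·(-1322.9) = -3968.7 kJ
(4): not needed (C6H14(l) appears nowhere else).
-4270.9 = (+2208.8) + (-3968.7) + 2·x
x = (-4270.9 − (-1759.9)) / (2) = -1255.5 kJ

delta H = -1255.5 kJ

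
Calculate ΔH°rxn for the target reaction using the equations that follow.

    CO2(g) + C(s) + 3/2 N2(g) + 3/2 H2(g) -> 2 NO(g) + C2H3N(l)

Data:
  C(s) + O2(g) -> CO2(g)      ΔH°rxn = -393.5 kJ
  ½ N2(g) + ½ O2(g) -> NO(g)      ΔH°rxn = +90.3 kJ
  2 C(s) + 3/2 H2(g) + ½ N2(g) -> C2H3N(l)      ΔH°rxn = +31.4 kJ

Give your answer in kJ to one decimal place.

equation 1 reversed (reverse to put CO2(g) on the reactant side): +393.5 kJ
equation 2 × 2 (×2 to match 2 NO(g) in the target): (2)·(+90.3) = +180.6 kJ
equation 3 as written (C2H3N(l) already on the product side): +31.4 kJ
ΔH°rxn = (-1)·(-393.5) + (2)·(+90.3) + (1)·(+31.4) = 605.5 kJ

ΔH°rxn = 605.5 kJ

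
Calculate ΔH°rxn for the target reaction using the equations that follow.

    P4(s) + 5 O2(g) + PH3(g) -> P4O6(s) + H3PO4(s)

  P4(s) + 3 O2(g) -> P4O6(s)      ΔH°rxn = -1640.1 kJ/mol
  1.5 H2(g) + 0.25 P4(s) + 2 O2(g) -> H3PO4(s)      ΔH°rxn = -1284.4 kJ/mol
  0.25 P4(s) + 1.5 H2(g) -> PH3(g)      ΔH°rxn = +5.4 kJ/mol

equation 1 as written (P4O6(s) already on the product side): -1640.1 kJ/mol
equation 2 as written (H3PO4(s) already on the product side): -1284.4 kJ/mol
equation 3 reversed (PH3(g) must end up as a reactant): -5.4 kJ/mol
Combining the equations, ΔH°rxn = (-1640.1) + (-1284.4) + (-5.4) = -2929.9 kJ/mol

ΔH°rxn = -2929.9 kJ/mol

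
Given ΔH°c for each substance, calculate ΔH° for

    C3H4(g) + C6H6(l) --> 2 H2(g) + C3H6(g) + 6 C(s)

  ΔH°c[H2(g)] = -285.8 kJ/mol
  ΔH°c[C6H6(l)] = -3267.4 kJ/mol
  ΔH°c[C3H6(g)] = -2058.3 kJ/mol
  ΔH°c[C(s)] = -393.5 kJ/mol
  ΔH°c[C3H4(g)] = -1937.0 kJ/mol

Using ΔH = Σ nΔHc°(reactants) − Σ nΔHc°(products):
= [1·(-1937.0) + 1·(-3267.4)] − [2·(-285.8) + 1·(-2058.3) + 6·(-393.5)]
= -213.5 kJ/mol

ΔH° = -213.5 kJ/mol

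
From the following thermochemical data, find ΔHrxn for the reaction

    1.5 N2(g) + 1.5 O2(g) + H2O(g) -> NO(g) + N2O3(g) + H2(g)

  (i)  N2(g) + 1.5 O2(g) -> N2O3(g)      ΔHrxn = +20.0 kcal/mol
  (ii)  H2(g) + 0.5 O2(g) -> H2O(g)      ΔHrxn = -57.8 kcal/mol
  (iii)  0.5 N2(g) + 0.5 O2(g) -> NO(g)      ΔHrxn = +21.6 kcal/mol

ΔHrxn = 99.4 kcal/mol

(i) as written (N2O3(g) already on the product side): +20.0 kcal/mol
(ii) reversed (reverse to put H2O(g) on the reactant side): +57.8 kcal/mol
(iii) as written (NO(g) already on the product side): +21.6 kcal/mol
ΔHrxn = (1)·(+20.0) + (-1)·(-57.8) + (1)·(+21.6) = 99.4 kcal/mol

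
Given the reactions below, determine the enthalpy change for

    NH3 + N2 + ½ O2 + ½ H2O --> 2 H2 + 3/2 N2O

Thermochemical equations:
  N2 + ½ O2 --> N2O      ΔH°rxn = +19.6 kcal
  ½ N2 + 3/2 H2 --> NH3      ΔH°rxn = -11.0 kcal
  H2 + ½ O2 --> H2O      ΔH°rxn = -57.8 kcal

ΔH°rxn = 69.3 kcal

equation 1 × 3/2 (scale by 3/2 for the 3/2 N2O): (3/2)·(+19.6) = +29.4 kcal
equation 2 reversed (reverse to put NH3 on the reactant side): +11.0 kcal
equation 3 reversed and × 1/2 (reverse to put H2O on the reactant side; scale by 1/2 for the 1/2 H2O): (-1/2)·(-57.8) = +28.9 kcal
By Hess's law, ΔH°rxn = (3/2)·(+19.6) + (-1)·(-11.0) + (-1/2)·(-57.8) = 69.3 kcal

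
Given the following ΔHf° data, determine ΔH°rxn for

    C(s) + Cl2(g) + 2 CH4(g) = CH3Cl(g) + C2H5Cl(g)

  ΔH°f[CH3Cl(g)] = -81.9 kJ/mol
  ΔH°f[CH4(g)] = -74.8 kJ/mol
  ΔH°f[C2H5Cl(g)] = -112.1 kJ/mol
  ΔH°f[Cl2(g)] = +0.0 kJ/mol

Products: 1·(-81.9) + 1·(-112.1) = -194.0
Reactants: 1·(+0.0) + 1·(+0.0) + 2·(-74.8) = -149.6
ΔH°rxn = (-194.0) − (-149.6) = -44.4 kJ/mol

ΔH°rxn = -44.4 kJ/mol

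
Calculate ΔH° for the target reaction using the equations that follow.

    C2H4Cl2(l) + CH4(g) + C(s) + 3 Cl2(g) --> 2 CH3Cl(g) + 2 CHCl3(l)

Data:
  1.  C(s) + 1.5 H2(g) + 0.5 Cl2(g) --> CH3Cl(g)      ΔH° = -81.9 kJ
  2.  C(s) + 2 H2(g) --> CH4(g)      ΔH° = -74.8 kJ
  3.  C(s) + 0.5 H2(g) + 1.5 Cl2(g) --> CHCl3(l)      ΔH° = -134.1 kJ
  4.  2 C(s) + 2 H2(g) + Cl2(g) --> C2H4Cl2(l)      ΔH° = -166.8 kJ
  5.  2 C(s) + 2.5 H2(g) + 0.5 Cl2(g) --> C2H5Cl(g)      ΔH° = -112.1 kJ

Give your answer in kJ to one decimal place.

ΔH° = -190.4 kJ

eq. 1 × 2 (×2 to match 2 CH3Cl(g) in the target): (2)·(-81.9) = -163.8 kJ
eq. 2 reversed (CH4(g) must end up as a reactant): +74.8 kJ
eq. 3 × 2 (×2 to match 2 CHCl3(l) in the target): (2)·(-134.1) = -268.2 kJ
eq. 4 reversed (reverse to put C2H4Cl2(l) on the reactant side): +166.8 kJ
eq. 5: not needed (C2H5Cl(g) appears nowhere else).
ΔH° = (-163.8) + (+74.8) + (-268.2) + (+166.8) = -190.4 kJ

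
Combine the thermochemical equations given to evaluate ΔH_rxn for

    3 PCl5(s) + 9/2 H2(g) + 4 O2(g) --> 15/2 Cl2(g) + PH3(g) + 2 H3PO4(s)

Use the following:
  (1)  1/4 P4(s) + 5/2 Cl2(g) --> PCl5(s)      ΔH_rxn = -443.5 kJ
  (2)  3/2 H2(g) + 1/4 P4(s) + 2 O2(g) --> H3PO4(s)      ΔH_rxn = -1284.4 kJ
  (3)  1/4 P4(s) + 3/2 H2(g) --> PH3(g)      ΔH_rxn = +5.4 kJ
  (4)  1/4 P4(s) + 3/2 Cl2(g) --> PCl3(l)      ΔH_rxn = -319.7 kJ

ΔH_rxn = -1232.9 kJ

(1) reversed and × 3 (PCl5(s) must end up as a reactant; scale by 3 for the 3 PCl5(s)): (-3)·(-443.5) = +1330.5 kJ
(2) × 2 (×2 to match 2 H3PO4(s) in the target): (2)·(-1284.4) = -2568.8 kJ
(3) as written (PH3(g) already on the product side): +5.4 kJ
(4): not needed (PCl3(l) appears nowhere else).
Combining the equations, ΔH_rxn = (+1330.5) + (-2568.8) + (+5.4) = -1232.9 kJ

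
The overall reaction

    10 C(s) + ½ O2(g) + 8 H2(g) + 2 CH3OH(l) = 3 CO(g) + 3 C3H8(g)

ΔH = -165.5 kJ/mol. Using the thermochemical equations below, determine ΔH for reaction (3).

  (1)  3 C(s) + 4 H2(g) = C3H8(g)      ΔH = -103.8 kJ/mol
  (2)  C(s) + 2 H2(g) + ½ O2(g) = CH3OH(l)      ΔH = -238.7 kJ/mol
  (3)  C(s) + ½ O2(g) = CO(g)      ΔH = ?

(1) × 3: (3)·(-103.8) = -311.4 kJ/mol
(2) reversed and × 2: (-2)·(-238.7) = +477.4 kJ/mol
(3) × 3: contributes 3·x
-165.5 = (-311.4) + (+477.4) + 3·x
x = (-165.5 − (+166.0)) / (3) = -110.5 kJ/mol

ΔH = -110.5 kJ/mol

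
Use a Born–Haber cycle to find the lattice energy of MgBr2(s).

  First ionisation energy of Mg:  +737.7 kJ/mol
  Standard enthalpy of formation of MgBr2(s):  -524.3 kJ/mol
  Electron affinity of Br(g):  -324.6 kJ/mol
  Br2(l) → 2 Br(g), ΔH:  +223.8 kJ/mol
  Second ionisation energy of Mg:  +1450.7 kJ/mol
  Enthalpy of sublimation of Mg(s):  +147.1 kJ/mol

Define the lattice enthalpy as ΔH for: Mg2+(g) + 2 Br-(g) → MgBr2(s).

U = -2434.4 kJ/mol

ΔHf° = 1·ΔHsub + 1·(ΣIE) + 1·D(Br2) + 2·EA + U
-524.3 = 1·(+147.1) + 1·(+2188.4) + 1·(+223.8) + 2·(-324.6) + U
U = -524.3 − (+1910.1) = -2434.4 kJ/mol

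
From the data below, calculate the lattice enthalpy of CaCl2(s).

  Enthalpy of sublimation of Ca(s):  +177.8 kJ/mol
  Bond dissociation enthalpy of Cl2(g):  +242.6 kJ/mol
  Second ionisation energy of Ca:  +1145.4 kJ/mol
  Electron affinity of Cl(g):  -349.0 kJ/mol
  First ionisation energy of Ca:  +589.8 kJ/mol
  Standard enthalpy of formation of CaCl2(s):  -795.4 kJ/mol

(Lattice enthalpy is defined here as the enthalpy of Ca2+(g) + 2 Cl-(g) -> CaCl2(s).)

ΔHf° = 1·ΔHsub + 1·(ΣIE) + 1·D(Cl2) + 2·EA + U
-795.4 = 1·(+177.8) + 1·(+1735.2) + 1·(+242.6) + 2·(-349.0) + U
U = -795.4 − (+1457.6) = -2253.0 kJ/mol

U = -2253.0 kJ/mol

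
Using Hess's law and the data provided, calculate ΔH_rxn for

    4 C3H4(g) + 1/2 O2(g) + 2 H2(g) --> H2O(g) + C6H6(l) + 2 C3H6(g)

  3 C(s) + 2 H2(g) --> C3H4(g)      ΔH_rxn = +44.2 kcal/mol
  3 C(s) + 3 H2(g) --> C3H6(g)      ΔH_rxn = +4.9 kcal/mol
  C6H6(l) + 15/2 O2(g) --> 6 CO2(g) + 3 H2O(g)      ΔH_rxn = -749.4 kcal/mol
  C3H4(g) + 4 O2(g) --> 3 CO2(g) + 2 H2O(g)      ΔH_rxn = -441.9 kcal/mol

ΔH_rxn = -213.0 kcal/mol

equation 1 reversed and × 2: (-2)·(+44.2) = -88.4 kcal/mol
equation 2 × 2 (×2 to match 2 C3H6(g) in the target): (2)·(+4.9) = +9.8 kcal/mol
equation 3 reversed (reverse to put C6H6(l) on the product side): +749.4 kcal/mol
equation 4 × 2: (2)·(-441.9) = -883.8 kcal/mol
By Hess's law, ΔH_rxn = (-2)·(+44.2) + (2)·(+4.9) + (-1)·(-749.4) + (2)·(-441.9) = -213.0 kcal/mol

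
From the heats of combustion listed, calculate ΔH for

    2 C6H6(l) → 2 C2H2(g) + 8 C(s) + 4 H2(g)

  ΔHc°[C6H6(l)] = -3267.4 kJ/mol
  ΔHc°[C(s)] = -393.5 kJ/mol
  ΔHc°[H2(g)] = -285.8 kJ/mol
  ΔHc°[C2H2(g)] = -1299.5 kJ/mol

ΔH = 355.4 kJ/mol

With combustion enthalpies, reactants minus products:
= [2·(-3267.4)] − [2·(-1299.5) + 8·(-393.5) + 4·(-285.8)]
= 355.4 kJ/mol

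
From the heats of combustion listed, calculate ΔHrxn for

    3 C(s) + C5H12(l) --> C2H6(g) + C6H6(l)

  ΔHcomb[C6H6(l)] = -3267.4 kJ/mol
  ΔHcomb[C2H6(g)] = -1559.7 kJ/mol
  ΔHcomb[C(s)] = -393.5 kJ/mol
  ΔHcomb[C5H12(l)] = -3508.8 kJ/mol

Using ΔH = Σ nΔHc°(reactants) − Σ nΔHc°(products):
= [3·(-393.5) + 1·(-3508.8)] − [1·(-1559.7) + 1·(-3267.4)]
= 137.8 kJ/mol

ΔHrxn = 137.8 kJ/mol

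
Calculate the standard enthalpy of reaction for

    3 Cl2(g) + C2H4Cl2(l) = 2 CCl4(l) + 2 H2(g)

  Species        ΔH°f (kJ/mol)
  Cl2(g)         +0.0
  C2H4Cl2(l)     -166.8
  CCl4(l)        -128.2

ΔH° = -89.6 kJ/mol

Products: 2·(-128.2) + 2·(+0.0) = -256.4
Reactants: 3·(+0.0) + 1·(-166.8) = -166.8
ΔH° = (-256.4) − (-166.8) = -89.6 kJ/mol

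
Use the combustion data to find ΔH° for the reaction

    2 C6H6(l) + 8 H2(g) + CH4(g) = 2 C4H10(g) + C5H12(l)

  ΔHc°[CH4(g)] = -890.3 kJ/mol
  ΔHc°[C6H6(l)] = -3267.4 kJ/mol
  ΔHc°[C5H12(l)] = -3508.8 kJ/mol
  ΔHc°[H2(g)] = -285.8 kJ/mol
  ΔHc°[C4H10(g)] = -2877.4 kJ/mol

With combustion enthalpies, reactants minus products:
= [2·(-3267.4) + 8·(-285.8) + 1·(-890.3)] − [2·(-2877.4) + 1·(-3508.8)]
= -447.9 kJ/mol

ΔH° = -447.9 kJ/mol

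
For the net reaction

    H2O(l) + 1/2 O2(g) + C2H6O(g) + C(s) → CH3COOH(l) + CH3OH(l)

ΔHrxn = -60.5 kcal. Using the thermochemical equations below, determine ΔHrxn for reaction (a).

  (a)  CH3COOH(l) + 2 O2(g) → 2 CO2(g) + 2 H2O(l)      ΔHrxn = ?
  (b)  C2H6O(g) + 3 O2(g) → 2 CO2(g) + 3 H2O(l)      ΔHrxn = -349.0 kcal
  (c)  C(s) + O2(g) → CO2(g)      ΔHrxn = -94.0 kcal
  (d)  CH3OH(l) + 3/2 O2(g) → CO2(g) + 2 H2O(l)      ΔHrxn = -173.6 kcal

(a) reversed (reverse to put CH3COOH(l) on the product side): contributes −x
(b) as written (C2H6O(g) already on the reactant side): -349.0 kcal
(c) as written (C(s) already on the reactant side): -94.0 kcal
(d) reversed (reverse to put CH3OH(l) on the product side): +173.6 kcal
-60.5 = (-349.0) + (-94.0) + (+173.6) − x
x = (-60.5 − (-269.4)) / (-1) = -208.9 kcal

ΔHrxn = -208.9 kcal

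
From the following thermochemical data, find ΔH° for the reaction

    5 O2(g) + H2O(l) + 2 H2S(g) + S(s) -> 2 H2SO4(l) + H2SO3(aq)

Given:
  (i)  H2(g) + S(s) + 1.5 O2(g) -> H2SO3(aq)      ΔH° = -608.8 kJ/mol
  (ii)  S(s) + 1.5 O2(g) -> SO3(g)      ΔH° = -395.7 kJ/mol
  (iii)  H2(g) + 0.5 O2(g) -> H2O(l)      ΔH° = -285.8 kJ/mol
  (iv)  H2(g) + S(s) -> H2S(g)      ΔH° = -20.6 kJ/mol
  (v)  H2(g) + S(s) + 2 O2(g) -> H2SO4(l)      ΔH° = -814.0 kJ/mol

(i) as written: -608.8 kJ/mol
(ii): not needed.
(iii) reversed: +285.8 kJ/mol
(iv) reversed and × 2: (-2)·(-20.6) = +41.2 kJ/mol
(v) × 2: (2)·(-814.0) = -1628.0 kJ/mol
ΔH° = (1)·(-608.8) + (-1)·(-285.8) + (-2)·(-20.6) + (2)·(-814.0) = -1909.8 kJ/mol

ΔH° = -1909.8 kJ/mol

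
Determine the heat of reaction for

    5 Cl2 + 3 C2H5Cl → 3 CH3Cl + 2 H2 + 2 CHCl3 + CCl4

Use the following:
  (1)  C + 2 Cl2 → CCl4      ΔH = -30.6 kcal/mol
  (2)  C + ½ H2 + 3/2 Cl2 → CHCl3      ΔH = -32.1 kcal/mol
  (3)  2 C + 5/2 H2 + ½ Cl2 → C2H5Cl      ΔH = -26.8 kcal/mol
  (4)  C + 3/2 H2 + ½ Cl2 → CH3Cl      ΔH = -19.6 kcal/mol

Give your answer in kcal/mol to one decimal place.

ΔH = -73.2 kcal/mol

(1) as written: -30.6 kcal/mol
(2) × 2: (2)·(-32.1) = -64.2 kcal/mol
(3) reversed and × 3: (-3)·(-26.8) = +80.4 kcal/mol
(4) × 3: (3)·(-19.6) = -58.8 kcal/mol
ΔH = (1)·(-30.6) + (2)·(-32.1) + (-3)·(-26.8) + (3)·(-19.6) = -73.2 kcal/mol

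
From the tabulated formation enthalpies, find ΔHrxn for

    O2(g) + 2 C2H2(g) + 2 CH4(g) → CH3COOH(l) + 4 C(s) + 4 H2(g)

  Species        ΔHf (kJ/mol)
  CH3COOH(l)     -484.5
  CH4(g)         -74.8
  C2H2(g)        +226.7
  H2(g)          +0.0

ΔHrxn = -788.3 kJ/mol

Products: 1·(-484.5) + 4·(+0.0) + 4·(+0.0) = -484.5
Reactants: 1·(+0.0) + 2·(+226.7) + 2·(-74.8) = +303.8
ΔHrxn = (-484.5) − (+303.8) = -788.3 kJ/mol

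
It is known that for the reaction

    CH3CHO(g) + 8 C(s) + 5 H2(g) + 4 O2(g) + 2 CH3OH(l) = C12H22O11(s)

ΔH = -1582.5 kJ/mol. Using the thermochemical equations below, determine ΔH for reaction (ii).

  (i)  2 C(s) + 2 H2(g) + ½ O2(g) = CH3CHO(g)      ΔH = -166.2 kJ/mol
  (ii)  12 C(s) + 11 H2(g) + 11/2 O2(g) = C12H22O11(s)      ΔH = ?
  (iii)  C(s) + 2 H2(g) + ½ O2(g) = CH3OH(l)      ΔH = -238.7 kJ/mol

ΔH = -2226.1 kJ/mol

(i) reversed: +166.2 kJ/mol
(ii) as written: contributes x
(iii) reversed and × 2: (-2)·(-238.7) = +477.4 kJ/mol
-1582.5 = (+166.2) + (+477.4) + x
x = (-1582.5 − (+643.6)) / (1) = -2226.1 kJ/mol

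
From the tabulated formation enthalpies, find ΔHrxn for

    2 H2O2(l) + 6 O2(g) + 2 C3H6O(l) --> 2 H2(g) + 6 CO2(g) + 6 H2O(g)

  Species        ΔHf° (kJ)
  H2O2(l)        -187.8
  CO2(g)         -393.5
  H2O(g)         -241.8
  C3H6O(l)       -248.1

Products: 2·(+0.0) + 6·(-393.5) + 6·(-241.8) = -3811.8
Reactants: 2·(-187.8) + 6·(+0.0) + 2·(-248.1) = -871.8
ΔHrxn = (-3811.8) − (-871.8) = -2940.0 kJ

ΔHrxn = -2940.0 kJ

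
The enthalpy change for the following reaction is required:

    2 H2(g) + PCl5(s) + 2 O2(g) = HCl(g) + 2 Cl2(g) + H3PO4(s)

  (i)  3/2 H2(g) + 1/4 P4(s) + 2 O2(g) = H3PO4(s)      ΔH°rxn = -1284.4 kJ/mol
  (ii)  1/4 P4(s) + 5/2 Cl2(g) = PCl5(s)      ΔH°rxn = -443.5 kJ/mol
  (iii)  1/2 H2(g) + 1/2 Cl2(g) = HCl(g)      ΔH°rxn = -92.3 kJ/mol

(i) as written (H3PO4(s) already on the product side): -1284.4 kJ/mol
(ii) reversed (PCl5(s) must end up as a reactant): +443.5 kJ/mol
(iii) as written (HCl(g) already on the product side): -92.3 kJ/mol
Since enthalpy is a state function, ΔH°rxn = (1)·(-1284.4) + (-1)·(-443.5) + (1)·(-92.3) = -933.2 kJ/mol

ΔH°rxn = -933.2 kJ/mol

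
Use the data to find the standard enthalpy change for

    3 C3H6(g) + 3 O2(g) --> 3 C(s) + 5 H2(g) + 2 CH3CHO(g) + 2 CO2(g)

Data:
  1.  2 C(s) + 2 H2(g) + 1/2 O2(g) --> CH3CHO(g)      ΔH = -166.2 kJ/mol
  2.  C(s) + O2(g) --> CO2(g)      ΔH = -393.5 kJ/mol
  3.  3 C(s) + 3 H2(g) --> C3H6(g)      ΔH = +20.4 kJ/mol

eq. 1 × 2 (×2 to match 2 CH3CHO(g) in the target): (2)·(-166.2) = -332.4 kJ/mol
eq. 2 × 2 (×2 to match 2 CO2(g) in the target): (2)·(-393.5) = -787.0 kJ/mol
eq. 3 reversed and × 3 (C3H6(g) must end up as a reactant; ×3 to match 3 C3H6(g) in the target): (-3)·(+20.4) = -61.2 kJ/mol
ΔH = (-332.4) + (-787.0) + (-61.2) = -1180.6 kJ/mol

ΔH = -1180.6 kJ/mol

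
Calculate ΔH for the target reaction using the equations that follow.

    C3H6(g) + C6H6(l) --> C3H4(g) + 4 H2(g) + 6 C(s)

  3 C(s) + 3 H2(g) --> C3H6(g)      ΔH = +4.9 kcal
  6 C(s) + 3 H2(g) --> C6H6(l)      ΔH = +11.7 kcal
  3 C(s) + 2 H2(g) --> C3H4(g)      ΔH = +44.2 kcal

equation 1 reversed: -4.9 kcal
equation 2 reversed: -11.7 kcal
equation 3 as written: +44.2 kcal
Since enthalpy is a state function, ΔH = (-1)·(+4.9) + (-1)·(+11.7) + (1)·(+44.2) = 27.6 kcal

ΔH = 27.6 kcal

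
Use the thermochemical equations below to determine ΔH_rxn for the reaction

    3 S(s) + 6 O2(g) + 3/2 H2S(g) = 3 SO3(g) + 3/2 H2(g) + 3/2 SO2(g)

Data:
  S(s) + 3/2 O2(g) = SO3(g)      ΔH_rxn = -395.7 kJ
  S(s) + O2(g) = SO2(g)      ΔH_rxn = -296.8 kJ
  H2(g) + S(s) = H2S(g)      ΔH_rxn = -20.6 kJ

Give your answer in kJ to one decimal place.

ΔH_rxn = -1601.4 kJ

equation 1 × 3 (×3 to match 3 SO3(g) in the target): (3)·(-395.7) = -1187.1 kJ
equation 2 × 3/2 (scale by 3/2 for the 3/2 SO2(g)): (3/2)·(-296.8) = -445.2 kJ
equation 3 reversed and × 3/2 (reverse to put H2S(g) on the reactant side; scale by 3/2 for the 3/2 H2S(g)): (-3/2)·(-20.6) = +30.9 kJ
Summing the manipulated equations, ΔH_rxn = (-1187.1) + (-445.2) + (+30.9) = -1601.4 kJ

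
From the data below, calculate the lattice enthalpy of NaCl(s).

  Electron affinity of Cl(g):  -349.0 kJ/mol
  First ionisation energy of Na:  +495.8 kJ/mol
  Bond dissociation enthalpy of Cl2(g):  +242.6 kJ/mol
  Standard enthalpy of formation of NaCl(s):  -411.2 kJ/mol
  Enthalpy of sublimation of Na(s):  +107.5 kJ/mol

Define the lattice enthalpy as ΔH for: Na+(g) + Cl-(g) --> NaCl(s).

ΔHf° = 1·ΔHsub + 1·(ΣIE) + 1/2·D(Cl2) + 1·EA + U
-411.2 = 1·(+107.5) + 1·(+495.8) + 1/2·(+242.6) + 1·(-349.0) + U
U = -411.2 − (+375.6) = -786.8 kJ/mol

U = -786.8 kJ/mol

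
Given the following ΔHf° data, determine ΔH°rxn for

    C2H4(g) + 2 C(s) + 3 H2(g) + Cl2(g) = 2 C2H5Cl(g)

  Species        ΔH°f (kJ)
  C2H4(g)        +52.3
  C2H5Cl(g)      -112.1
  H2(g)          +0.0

ΔH°rxn = -276.5 kJ

ΔH°rxn = Σ nΔHf°(products) − Σ nΔHf°(reactants).
Products: 2·(-112.1) = -224.2
Reactants: 1·(+52.3) + 2·(+0.0) + 3·(+0.0) + 1·(+0.0) = +52.3
ΔH°rxn = (-224.2) − (+52.3) = -276.5 kJ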